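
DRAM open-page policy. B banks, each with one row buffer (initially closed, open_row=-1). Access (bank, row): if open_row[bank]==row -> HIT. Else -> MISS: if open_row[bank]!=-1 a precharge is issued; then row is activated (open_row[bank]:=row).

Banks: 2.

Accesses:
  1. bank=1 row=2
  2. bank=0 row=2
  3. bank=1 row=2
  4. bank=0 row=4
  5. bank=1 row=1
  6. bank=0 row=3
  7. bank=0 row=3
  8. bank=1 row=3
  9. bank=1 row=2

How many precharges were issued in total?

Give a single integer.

Acc 1: bank1 row2 -> MISS (open row2); precharges=0
Acc 2: bank0 row2 -> MISS (open row2); precharges=0
Acc 3: bank1 row2 -> HIT
Acc 4: bank0 row4 -> MISS (open row4); precharges=1
Acc 5: bank1 row1 -> MISS (open row1); precharges=2
Acc 6: bank0 row3 -> MISS (open row3); precharges=3
Acc 7: bank0 row3 -> HIT
Acc 8: bank1 row3 -> MISS (open row3); precharges=4
Acc 9: bank1 row2 -> MISS (open row2); precharges=5

Answer: 5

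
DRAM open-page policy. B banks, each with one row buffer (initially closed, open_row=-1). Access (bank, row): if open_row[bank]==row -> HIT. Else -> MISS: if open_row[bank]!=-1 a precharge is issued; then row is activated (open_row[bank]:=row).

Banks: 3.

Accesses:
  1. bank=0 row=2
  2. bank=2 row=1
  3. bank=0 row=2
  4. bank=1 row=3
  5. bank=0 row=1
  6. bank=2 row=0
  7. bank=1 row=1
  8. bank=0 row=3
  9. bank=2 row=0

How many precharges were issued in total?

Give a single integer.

Answer: 4

Derivation:
Acc 1: bank0 row2 -> MISS (open row2); precharges=0
Acc 2: bank2 row1 -> MISS (open row1); precharges=0
Acc 3: bank0 row2 -> HIT
Acc 4: bank1 row3 -> MISS (open row3); precharges=0
Acc 5: bank0 row1 -> MISS (open row1); precharges=1
Acc 6: bank2 row0 -> MISS (open row0); precharges=2
Acc 7: bank1 row1 -> MISS (open row1); precharges=3
Acc 8: bank0 row3 -> MISS (open row3); precharges=4
Acc 9: bank2 row0 -> HIT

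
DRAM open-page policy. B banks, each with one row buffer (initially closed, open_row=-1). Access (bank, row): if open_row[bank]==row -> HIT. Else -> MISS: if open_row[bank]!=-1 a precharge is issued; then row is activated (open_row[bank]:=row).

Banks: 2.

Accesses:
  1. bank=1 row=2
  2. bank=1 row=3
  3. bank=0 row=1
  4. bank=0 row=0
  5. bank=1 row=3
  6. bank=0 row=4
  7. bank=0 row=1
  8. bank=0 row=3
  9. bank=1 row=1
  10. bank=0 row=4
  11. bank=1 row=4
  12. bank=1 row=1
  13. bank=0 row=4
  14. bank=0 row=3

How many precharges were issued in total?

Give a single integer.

Acc 1: bank1 row2 -> MISS (open row2); precharges=0
Acc 2: bank1 row3 -> MISS (open row3); precharges=1
Acc 3: bank0 row1 -> MISS (open row1); precharges=1
Acc 4: bank0 row0 -> MISS (open row0); precharges=2
Acc 5: bank1 row3 -> HIT
Acc 6: bank0 row4 -> MISS (open row4); precharges=3
Acc 7: bank0 row1 -> MISS (open row1); precharges=4
Acc 8: bank0 row3 -> MISS (open row3); precharges=5
Acc 9: bank1 row1 -> MISS (open row1); precharges=6
Acc 10: bank0 row4 -> MISS (open row4); precharges=7
Acc 11: bank1 row4 -> MISS (open row4); precharges=8
Acc 12: bank1 row1 -> MISS (open row1); precharges=9
Acc 13: bank0 row4 -> HIT
Acc 14: bank0 row3 -> MISS (open row3); precharges=10

Answer: 10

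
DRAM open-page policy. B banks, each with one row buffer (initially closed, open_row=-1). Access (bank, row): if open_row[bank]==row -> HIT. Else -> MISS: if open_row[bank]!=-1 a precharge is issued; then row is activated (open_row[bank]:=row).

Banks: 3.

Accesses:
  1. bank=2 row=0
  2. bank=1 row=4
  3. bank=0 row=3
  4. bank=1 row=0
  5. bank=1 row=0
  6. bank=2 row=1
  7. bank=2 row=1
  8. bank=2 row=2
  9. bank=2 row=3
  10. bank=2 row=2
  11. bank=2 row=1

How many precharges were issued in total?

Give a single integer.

Acc 1: bank2 row0 -> MISS (open row0); precharges=0
Acc 2: bank1 row4 -> MISS (open row4); precharges=0
Acc 3: bank0 row3 -> MISS (open row3); precharges=0
Acc 4: bank1 row0 -> MISS (open row0); precharges=1
Acc 5: bank1 row0 -> HIT
Acc 6: bank2 row1 -> MISS (open row1); precharges=2
Acc 7: bank2 row1 -> HIT
Acc 8: bank2 row2 -> MISS (open row2); precharges=3
Acc 9: bank2 row3 -> MISS (open row3); precharges=4
Acc 10: bank2 row2 -> MISS (open row2); precharges=5
Acc 11: bank2 row1 -> MISS (open row1); precharges=6

Answer: 6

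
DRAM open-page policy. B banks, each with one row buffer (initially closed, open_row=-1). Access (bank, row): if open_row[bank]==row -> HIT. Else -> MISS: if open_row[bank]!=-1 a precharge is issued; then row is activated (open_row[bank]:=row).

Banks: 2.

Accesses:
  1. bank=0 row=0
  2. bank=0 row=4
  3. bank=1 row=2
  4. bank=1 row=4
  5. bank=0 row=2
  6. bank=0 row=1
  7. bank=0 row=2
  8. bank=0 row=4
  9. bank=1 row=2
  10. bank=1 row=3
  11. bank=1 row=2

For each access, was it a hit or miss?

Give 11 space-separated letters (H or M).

Acc 1: bank0 row0 -> MISS (open row0); precharges=0
Acc 2: bank0 row4 -> MISS (open row4); precharges=1
Acc 3: bank1 row2 -> MISS (open row2); precharges=1
Acc 4: bank1 row4 -> MISS (open row4); precharges=2
Acc 5: bank0 row2 -> MISS (open row2); precharges=3
Acc 6: bank0 row1 -> MISS (open row1); precharges=4
Acc 7: bank0 row2 -> MISS (open row2); precharges=5
Acc 8: bank0 row4 -> MISS (open row4); precharges=6
Acc 9: bank1 row2 -> MISS (open row2); precharges=7
Acc 10: bank1 row3 -> MISS (open row3); precharges=8
Acc 11: bank1 row2 -> MISS (open row2); precharges=9

Answer: M M M M M M M M M M M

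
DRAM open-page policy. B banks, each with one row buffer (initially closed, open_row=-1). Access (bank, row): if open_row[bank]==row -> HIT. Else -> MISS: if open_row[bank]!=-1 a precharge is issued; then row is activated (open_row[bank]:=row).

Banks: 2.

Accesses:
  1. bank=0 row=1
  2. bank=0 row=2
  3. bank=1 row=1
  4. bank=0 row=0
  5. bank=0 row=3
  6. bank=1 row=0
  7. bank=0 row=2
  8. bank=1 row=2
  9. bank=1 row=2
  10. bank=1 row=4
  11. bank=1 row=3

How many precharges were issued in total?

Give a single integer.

Acc 1: bank0 row1 -> MISS (open row1); precharges=0
Acc 2: bank0 row2 -> MISS (open row2); precharges=1
Acc 3: bank1 row1 -> MISS (open row1); precharges=1
Acc 4: bank0 row0 -> MISS (open row0); precharges=2
Acc 5: bank0 row3 -> MISS (open row3); precharges=3
Acc 6: bank1 row0 -> MISS (open row0); precharges=4
Acc 7: bank0 row2 -> MISS (open row2); precharges=5
Acc 8: bank1 row2 -> MISS (open row2); precharges=6
Acc 9: bank1 row2 -> HIT
Acc 10: bank1 row4 -> MISS (open row4); precharges=7
Acc 11: bank1 row3 -> MISS (open row3); precharges=8

Answer: 8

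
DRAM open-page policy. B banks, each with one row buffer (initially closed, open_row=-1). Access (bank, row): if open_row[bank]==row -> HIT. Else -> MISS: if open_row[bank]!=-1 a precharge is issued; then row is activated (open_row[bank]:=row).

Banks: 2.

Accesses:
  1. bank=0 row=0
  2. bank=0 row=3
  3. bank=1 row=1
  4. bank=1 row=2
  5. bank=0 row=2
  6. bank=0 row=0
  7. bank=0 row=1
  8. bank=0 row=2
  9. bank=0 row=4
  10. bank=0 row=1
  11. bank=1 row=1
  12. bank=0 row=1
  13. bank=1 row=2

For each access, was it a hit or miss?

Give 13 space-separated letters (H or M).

Answer: M M M M M M M M M M M H M

Derivation:
Acc 1: bank0 row0 -> MISS (open row0); precharges=0
Acc 2: bank0 row3 -> MISS (open row3); precharges=1
Acc 3: bank1 row1 -> MISS (open row1); precharges=1
Acc 4: bank1 row2 -> MISS (open row2); precharges=2
Acc 5: bank0 row2 -> MISS (open row2); precharges=3
Acc 6: bank0 row0 -> MISS (open row0); precharges=4
Acc 7: bank0 row1 -> MISS (open row1); precharges=5
Acc 8: bank0 row2 -> MISS (open row2); precharges=6
Acc 9: bank0 row4 -> MISS (open row4); precharges=7
Acc 10: bank0 row1 -> MISS (open row1); precharges=8
Acc 11: bank1 row1 -> MISS (open row1); precharges=9
Acc 12: bank0 row1 -> HIT
Acc 13: bank1 row2 -> MISS (open row2); precharges=10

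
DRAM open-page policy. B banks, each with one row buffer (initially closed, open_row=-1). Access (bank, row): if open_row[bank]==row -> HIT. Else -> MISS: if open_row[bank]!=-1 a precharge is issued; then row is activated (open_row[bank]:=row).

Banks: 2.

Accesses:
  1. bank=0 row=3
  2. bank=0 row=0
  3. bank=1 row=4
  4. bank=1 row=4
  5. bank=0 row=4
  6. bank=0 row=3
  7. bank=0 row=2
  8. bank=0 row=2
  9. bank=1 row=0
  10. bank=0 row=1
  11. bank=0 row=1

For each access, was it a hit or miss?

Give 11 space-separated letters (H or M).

Answer: M M M H M M M H M M H

Derivation:
Acc 1: bank0 row3 -> MISS (open row3); precharges=0
Acc 2: bank0 row0 -> MISS (open row0); precharges=1
Acc 3: bank1 row4 -> MISS (open row4); precharges=1
Acc 4: bank1 row4 -> HIT
Acc 5: bank0 row4 -> MISS (open row4); precharges=2
Acc 6: bank0 row3 -> MISS (open row3); precharges=3
Acc 7: bank0 row2 -> MISS (open row2); precharges=4
Acc 8: bank0 row2 -> HIT
Acc 9: bank1 row0 -> MISS (open row0); precharges=5
Acc 10: bank0 row1 -> MISS (open row1); precharges=6
Acc 11: bank0 row1 -> HIT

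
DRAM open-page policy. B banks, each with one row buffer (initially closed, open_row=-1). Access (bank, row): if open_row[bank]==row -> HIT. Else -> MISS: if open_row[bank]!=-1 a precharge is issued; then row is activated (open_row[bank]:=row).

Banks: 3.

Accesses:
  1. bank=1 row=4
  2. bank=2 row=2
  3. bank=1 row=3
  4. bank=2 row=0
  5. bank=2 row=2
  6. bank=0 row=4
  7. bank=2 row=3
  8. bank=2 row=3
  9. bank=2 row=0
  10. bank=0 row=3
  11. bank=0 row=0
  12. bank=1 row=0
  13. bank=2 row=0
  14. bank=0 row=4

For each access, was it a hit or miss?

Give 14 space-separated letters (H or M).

Answer: M M M M M M M H M M M M H M

Derivation:
Acc 1: bank1 row4 -> MISS (open row4); precharges=0
Acc 2: bank2 row2 -> MISS (open row2); precharges=0
Acc 3: bank1 row3 -> MISS (open row3); precharges=1
Acc 4: bank2 row0 -> MISS (open row0); precharges=2
Acc 5: bank2 row2 -> MISS (open row2); precharges=3
Acc 6: bank0 row4 -> MISS (open row4); precharges=3
Acc 7: bank2 row3 -> MISS (open row3); precharges=4
Acc 8: bank2 row3 -> HIT
Acc 9: bank2 row0 -> MISS (open row0); precharges=5
Acc 10: bank0 row3 -> MISS (open row3); precharges=6
Acc 11: bank0 row0 -> MISS (open row0); precharges=7
Acc 12: bank1 row0 -> MISS (open row0); precharges=8
Acc 13: bank2 row0 -> HIT
Acc 14: bank0 row4 -> MISS (open row4); precharges=9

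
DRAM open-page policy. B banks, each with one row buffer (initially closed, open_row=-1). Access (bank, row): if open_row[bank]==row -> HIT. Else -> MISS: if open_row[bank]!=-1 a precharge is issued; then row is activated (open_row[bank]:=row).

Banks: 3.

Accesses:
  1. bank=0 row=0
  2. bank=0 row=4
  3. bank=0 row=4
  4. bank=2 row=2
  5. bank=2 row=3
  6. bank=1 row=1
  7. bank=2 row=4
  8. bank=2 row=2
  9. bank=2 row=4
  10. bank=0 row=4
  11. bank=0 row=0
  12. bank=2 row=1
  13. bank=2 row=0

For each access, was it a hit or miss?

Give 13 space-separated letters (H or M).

Answer: M M H M M M M M M H M M M

Derivation:
Acc 1: bank0 row0 -> MISS (open row0); precharges=0
Acc 2: bank0 row4 -> MISS (open row4); precharges=1
Acc 3: bank0 row4 -> HIT
Acc 4: bank2 row2 -> MISS (open row2); precharges=1
Acc 5: bank2 row3 -> MISS (open row3); precharges=2
Acc 6: bank1 row1 -> MISS (open row1); precharges=2
Acc 7: bank2 row4 -> MISS (open row4); precharges=3
Acc 8: bank2 row2 -> MISS (open row2); precharges=4
Acc 9: bank2 row4 -> MISS (open row4); precharges=5
Acc 10: bank0 row4 -> HIT
Acc 11: bank0 row0 -> MISS (open row0); precharges=6
Acc 12: bank2 row1 -> MISS (open row1); precharges=7
Acc 13: bank2 row0 -> MISS (open row0); precharges=8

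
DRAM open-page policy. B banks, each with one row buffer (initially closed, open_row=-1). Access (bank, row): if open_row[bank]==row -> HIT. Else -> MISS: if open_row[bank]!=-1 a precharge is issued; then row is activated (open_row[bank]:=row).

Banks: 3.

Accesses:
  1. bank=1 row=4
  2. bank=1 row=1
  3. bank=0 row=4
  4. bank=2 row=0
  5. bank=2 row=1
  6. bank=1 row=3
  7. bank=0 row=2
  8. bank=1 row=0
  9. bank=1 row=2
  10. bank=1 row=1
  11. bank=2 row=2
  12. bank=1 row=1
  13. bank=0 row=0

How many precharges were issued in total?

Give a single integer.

Answer: 9

Derivation:
Acc 1: bank1 row4 -> MISS (open row4); precharges=0
Acc 2: bank1 row1 -> MISS (open row1); precharges=1
Acc 3: bank0 row4 -> MISS (open row4); precharges=1
Acc 4: bank2 row0 -> MISS (open row0); precharges=1
Acc 5: bank2 row1 -> MISS (open row1); precharges=2
Acc 6: bank1 row3 -> MISS (open row3); precharges=3
Acc 7: bank0 row2 -> MISS (open row2); precharges=4
Acc 8: bank1 row0 -> MISS (open row0); precharges=5
Acc 9: bank1 row2 -> MISS (open row2); precharges=6
Acc 10: bank1 row1 -> MISS (open row1); precharges=7
Acc 11: bank2 row2 -> MISS (open row2); precharges=8
Acc 12: bank1 row1 -> HIT
Acc 13: bank0 row0 -> MISS (open row0); precharges=9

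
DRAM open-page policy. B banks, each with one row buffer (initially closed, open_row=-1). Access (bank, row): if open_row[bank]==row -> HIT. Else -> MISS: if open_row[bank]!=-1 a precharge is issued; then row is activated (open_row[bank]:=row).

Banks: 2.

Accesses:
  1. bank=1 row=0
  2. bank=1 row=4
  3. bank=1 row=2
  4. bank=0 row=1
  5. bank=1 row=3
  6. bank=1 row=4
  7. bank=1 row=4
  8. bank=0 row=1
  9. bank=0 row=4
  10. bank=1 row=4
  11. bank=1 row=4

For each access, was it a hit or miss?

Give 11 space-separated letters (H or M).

Answer: M M M M M M H H M H H

Derivation:
Acc 1: bank1 row0 -> MISS (open row0); precharges=0
Acc 2: bank1 row4 -> MISS (open row4); precharges=1
Acc 3: bank1 row2 -> MISS (open row2); precharges=2
Acc 4: bank0 row1 -> MISS (open row1); precharges=2
Acc 5: bank1 row3 -> MISS (open row3); precharges=3
Acc 6: bank1 row4 -> MISS (open row4); precharges=4
Acc 7: bank1 row4 -> HIT
Acc 8: bank0 row1 -> HIT
Acc 9: bank0 row4 -> MISS (open row4); precharges=5
Acc 10: bank1 row4 -> HIT
Acc 11: bank1 row4 -> HIT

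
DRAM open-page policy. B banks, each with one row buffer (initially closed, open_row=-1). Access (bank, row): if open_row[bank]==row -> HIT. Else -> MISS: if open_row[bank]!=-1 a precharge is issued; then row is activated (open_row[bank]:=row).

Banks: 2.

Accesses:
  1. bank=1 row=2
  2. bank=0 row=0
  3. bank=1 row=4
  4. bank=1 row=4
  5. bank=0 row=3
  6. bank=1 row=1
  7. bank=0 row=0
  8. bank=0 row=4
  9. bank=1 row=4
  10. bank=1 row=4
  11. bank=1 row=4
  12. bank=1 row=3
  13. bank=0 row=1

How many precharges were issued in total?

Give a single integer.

Answer: 8

Derivation:
Acc 1: bank1 row2 -> MISS (open row2); precharges=0
Acc 2: bank0 row0 -> MISS (open row0); precharges=0
Acc 3: bank1 row4 -> MISS (open row4); precharges=1
Acc 4: bank1 row4 -> HIT
Acc 5: bank0 row3 -> MISS (open row3); precharges=2
Acc 6: bank1 row1 -> MISS (open row1); precharges=3
Acc 7: bank0 row0 -> MISS (open row0); precharges=4
Acc 8: bank0 row4 -> MISS (open row4); precharges=5
Acc 9: bank1 row4 -> MISS (open row4); precharges=6
Acc 10: bank1 row4 -> HIT
Acc 11: bank1 row4 -> HIT
Acc 12: bank1 row3 -> MISS (open row3); precharges=7
Acc 13: bank0 row1 -> MISS (open row1); precharges=8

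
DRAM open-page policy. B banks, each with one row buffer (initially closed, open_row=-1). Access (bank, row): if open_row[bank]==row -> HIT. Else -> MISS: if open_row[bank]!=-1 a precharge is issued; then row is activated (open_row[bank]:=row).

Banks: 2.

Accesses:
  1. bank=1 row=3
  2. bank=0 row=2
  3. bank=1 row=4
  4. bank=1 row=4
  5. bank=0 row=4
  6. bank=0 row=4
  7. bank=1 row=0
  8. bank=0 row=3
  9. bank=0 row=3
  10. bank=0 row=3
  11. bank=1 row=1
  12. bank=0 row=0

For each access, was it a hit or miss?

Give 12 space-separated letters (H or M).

Answer: M M M H M H M M H H M M

Derivation:
Acc 1: bank1 row3 -> MISS (open row3); precharges=0
Acc 2: bank0 row2 -> MISS (open row2); precharges=0
Acc 3: bank1 row4 -> MISS (open row4); precharges=1
Acc 4: bank1 row4 -> HIT
Acc 5: bank0 row4 -> MISS (open row4); precharges=2
Acc 6: bank0 row4 -> HIT
Acc 7: bank1 row0 -> MISS (open row0); precharges=3
Acc 8: bank0 row3 -> MISS (open row3); precharges=4
Acc 9: bank0 row3 -> HIT
Acc 10: bank0 row3 -> HIT
Acc 11: bank1 row1 -> MISS (open row1); precharges=5
Acc 12: bank0 row0 -> MISS (open row0); precharges=6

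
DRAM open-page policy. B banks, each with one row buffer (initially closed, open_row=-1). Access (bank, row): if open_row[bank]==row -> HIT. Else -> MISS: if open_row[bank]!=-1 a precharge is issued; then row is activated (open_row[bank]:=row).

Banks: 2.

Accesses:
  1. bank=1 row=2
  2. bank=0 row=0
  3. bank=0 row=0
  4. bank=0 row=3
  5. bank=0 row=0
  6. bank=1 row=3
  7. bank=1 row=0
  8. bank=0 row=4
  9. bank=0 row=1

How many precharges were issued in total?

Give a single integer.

Answer: 6

Derivation:
Acc 1: bank1 row2 -> MISS (open row2); precharges=0
Acc 2: bank0 row0 -> MISS (open row0); precharges=0
Acc 3: bank0 row0 -> HIT
Acc 4: bank0 row3 -> MISS (open row3); precharges=1
Acc 5: bank0 row0 -> MISS (open row0); precharges=2
Acc 6: bank1 row3 -> MISS (open row3); precharges=3
Acc 7: bank1 row0 -> MISS (open row0); precharges=4
Acc 8: bank0 row4 -> MISS (open row4); precharges=5
Acc 9: bank0 row1 -> MISS (open row1); precharges=6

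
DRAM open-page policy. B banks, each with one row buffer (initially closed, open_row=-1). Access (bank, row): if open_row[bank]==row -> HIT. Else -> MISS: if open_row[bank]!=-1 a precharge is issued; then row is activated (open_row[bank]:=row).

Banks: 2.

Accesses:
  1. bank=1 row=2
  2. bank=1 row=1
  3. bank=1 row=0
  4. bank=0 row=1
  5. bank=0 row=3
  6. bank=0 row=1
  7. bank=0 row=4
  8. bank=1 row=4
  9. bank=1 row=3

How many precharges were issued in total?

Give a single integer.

Answer: 7

Derivation:
Acc 1: bank1 row2 -> MISS (open row2); precharges=0
Acc 2: bank1 row1 -> MISS (open row1); precharges=1
Acc 3: bank1 row0 -> MISS (open row0); precharges=2
Acc 4: bank0 row1 -> MISS (open row1); precharges=2
Acc 5: bank0 row3 -> MISS (open row3); precharges=3
Acc 6: bank0 row1 -> MISS (open row1); precharges=4
Acc 7: bank0 row4 -> MISS (open row4); precharges=5
Acc 8: bank1 row4 -> MISS (open row4); precharges=6
Acc 9: bank1 row3 -> MISS (open row3); precharges=7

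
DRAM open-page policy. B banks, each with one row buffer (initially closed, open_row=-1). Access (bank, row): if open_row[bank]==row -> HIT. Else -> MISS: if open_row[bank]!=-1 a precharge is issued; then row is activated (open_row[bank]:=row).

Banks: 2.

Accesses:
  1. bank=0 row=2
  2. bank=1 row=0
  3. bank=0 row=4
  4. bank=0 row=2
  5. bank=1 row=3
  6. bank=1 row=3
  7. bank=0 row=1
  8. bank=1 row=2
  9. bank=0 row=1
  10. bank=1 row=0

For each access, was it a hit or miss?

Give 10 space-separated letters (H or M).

Acc 1: bank0 row2 -> MISS (open row2); precharges=0
Acc 2: bank1 row0 -> MISS (open row0); precharges=0
Acc 3: bank0 row4 -> MISS (open row4); precharges=1
Acc 4: bank0 row2 -> MISS (open row2); precharges=2
Acc 5: bank1 row3 -> MISS (open row3); precharges=3
Acc 6: bank1 row3 -> HIT
Acc 7: bank0 row1 -> MISS (open row1); precharges=4
Acc 8: bank1 row2 -> MISS (open row2); precharges=5
Acc 9: bank0 row1 -> HIT
Acc 10: bank1 row0 -> MISS (open row0); precharges=6

Answer: M M M M M H M M H M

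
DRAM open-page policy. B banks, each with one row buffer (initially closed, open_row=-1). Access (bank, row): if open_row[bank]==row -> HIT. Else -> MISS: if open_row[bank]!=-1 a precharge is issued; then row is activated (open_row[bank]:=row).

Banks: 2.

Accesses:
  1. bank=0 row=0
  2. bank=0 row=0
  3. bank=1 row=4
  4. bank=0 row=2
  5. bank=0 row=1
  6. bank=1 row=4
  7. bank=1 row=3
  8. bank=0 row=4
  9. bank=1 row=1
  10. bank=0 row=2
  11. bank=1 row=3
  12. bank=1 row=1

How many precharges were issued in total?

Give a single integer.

Acc 1: bank0 row0 -> MISS (open row0); precharges=0
Acc 2: bank0 row0 -> HIT
Acc 3: bank1 row4 -> MISS (open row4); precharges=0
Acc 4: bank0 row2 -> MISS (open row2); precharges=1
Acc 5: bank0 row1 -> MISS (open row1); precharges=2
Acc 6: bank1 row4 -> HIT
Acc 7: bank1 row3 -> MISS (open row3); precharges=3
Acc 8: bank0 row4 -> MISS (open row4); precharges=4
Acc 9: bank1 row1 -> MISS (open row1); precharges=5
Acc 10: bank0 row2 -> MISS (open row2); precharges=6
Acc 11: bank1 row3 -> MISS (open row3); precharges=7
Acc 12: bank1 row1 -> MISS (open row1); precharges=8

Answer: 8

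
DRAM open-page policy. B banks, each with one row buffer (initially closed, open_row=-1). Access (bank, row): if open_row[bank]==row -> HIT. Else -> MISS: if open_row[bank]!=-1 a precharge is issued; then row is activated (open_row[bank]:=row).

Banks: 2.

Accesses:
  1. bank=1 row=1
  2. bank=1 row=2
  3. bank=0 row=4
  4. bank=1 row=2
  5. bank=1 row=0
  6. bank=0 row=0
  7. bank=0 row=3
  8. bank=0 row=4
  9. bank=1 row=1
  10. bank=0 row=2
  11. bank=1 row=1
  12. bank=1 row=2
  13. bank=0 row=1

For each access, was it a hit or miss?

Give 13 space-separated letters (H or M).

Answer: M M M H M M M M M M H M M

Derivation:
Acc 1: bank1 row1 -> MISS (open row1); precharges=0
Acc 2: bank1 row2 -> MISS (open row2); precharges=1
Acc 3: bank0 row4 -> MISS (open row4); precharges=1
Acc 4: bank1 row2 -> HIT
Acc 5: bank1 row0 -> MISS (open row0); precharges=2
Acc 6: bank0 row0 -> MISS (open row0); precharges=3
Acc 7: bank0 row3 -> MISS (open row3); precharges=4
Acc 8: bank0 row4 -> MISS (open row4); precharges=5
Acc 9: bank1 row1 -> MISS (open row1); precharges=6
Acc 10: bank0 row2 -> MISS (open row2); precharges=7
Acc 11: bank1 row1 -> HIT
Acc 12: bank1 row2 -> MISS (open row2); precharges=8
Acc 13: bank0 row1 -> MISS (open row1); precharges=9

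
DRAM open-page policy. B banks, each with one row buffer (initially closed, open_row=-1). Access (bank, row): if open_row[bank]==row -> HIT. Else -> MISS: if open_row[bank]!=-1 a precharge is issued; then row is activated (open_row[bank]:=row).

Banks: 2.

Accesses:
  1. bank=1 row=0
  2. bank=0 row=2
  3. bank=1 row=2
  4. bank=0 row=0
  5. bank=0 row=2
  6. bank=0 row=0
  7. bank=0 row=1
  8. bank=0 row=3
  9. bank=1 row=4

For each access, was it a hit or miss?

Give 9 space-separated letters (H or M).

Acc 1: bank1 row0 -> MISS (open row0); precharges=0
Acc 2: bank0 row2 -> MISS (open row2); precharges=0
Acc 3: bank1 row2 -> MISS (open row2); precharges=1
Acc 4: bank0 row0 -> MISS (open row0); precharges=2
Acc 5: bank0 row2 -> MISS (open row2); precharges=3
Acc 6: bank0 row0 -> MISS (open row0); precharges=4
Acc 7: bank0 row1 -> MISS (open row1); precharges=5
Acc 8: bank0 row3 -> MISS (open row3); precharges=6
Acc 9: bank1 row4 -> MISS (open row4); precharges=7

Answer: M M M M M M M M M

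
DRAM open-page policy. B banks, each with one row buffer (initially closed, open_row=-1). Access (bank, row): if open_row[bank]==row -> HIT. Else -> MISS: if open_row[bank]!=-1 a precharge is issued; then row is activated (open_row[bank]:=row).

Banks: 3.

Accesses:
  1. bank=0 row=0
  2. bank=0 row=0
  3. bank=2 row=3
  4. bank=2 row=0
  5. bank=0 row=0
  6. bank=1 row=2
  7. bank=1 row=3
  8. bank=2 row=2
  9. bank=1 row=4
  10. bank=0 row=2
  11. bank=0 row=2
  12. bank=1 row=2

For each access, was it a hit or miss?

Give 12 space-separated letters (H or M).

Answer: M H M M H M M M M M H M

Derivation:
Acc 1: bank0 row0 -> MISS (open row0); precharges=0
Acc 2: bank0 row0 -> HIT
Acc 3: bank2 row3 -> MISS (open row3); precharges=0
Acc 4: bank2 row0 -> MISS (open row0); precharges=1
Acc 5: bank0 row0 -> HIT
Acc 6: bank1 row2 -> MISS (open row2); precharges=1
Acc 7: bank1 row3 -> MISS (open row3); precharges=2
Acc 8: bank2 row2 -> MISS (open row2); precharges=3
Acc 9: bank1 row4 -> MISS (open row4); precharges=4
Acc 10: bank0 row2 -> MISS (open row2); precharges=5
Acc 11: bank0 row2 -> HIT
Acc 12: bank1 row2 -> MISS (open row2); precharges=6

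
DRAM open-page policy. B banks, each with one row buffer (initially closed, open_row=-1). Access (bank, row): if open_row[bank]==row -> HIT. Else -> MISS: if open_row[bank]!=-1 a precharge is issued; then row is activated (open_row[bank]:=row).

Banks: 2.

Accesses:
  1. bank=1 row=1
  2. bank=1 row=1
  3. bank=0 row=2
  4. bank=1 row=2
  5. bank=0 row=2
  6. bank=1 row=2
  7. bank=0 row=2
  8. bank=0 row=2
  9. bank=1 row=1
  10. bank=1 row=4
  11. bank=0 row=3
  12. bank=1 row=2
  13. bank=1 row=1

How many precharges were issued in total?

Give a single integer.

Acc 1: bank1 row1 -> MISS (open row1); precharges=0
Acc 2: bank1 row1 -> HIT
Acc 3: bank0 row2 -> MISS (open row2); precharges=0
Acc 4: bank1 row2 -> MISS (open row2); precharges=1
Acc 5: bank0 row2 -> HIT
Acc 6: bank1 row2 -> HIT
Acc 7: bank0 row2 -> HIT
Acc 8: bank0 row2 -> HIT
Acc 9: bank1 row1 -> MISS (open row1); precharges=2
Acc 10: bank1 row4 -> MISS (open row4); precharges=3
Acc 11: bank0 row3 -> MISS (open row3); precharges=4
Acc 12: bank1 row2 -> MISS (open row2); precharges=5
Acc 13: bank1 row1 -> MISS (open row1); precharges=6

Answer: 6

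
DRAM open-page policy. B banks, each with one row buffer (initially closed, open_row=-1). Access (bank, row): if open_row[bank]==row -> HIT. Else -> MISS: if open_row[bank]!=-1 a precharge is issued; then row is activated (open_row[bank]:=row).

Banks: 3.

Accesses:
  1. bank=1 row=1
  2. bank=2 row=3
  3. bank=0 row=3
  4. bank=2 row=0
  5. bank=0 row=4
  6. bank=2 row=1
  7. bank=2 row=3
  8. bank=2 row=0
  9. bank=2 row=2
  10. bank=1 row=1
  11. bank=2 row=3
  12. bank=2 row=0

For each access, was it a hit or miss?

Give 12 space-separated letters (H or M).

Answer: M M M M M M M M M H M M

Derivation:
Acc 1: bank1 row1 -> MISS (open row1); precharges=0
Acc 2: bank2 row3 -> MISS (open row3); precharges=0
Acc 3: bank0 row3 -> MISS (open row3); precharges=0
Acc 4: bank2 row0 -> MISS (open row0); precharges=1
Acc 5: bank0 row4 -> MISS (open row4); precharges=2
Acc 6: bank2 row1 -> MISS (open row1); precharges=3
Acc 7: bank2 row3 -> MISS (open row3); precharges=4
Acc 8: bank2 row0 -> MISS (open row0); precharges=5
Acc 9: bank2 row2 -> MISS (open row2); precharges=6
Acc 10: bank1 row1 -> HIT
Acc 11: bank2 row3 -> MISS (open row3); precharges=7
Acc 12: bank2 row0 -> MISS (open row0); precharges=8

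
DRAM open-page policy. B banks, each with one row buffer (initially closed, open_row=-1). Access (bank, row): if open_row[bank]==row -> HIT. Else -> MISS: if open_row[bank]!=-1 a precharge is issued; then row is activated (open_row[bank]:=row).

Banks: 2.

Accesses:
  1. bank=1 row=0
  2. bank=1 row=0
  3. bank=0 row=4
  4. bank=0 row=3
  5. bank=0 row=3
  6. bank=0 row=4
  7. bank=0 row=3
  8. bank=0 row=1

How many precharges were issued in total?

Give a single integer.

Acc 1: bank1 row0 -> MISS (open row0); precharges=0
Acc 2: bank1 row0 -> HIT
Acc 3: bank0 row4 -> MISS (open row4); precharges=0
Acc 4: bank0 row3 -> MISS (open row3); precharges=1
Acc 5: bank0 row3 -> HIT
Acc 6: bank0 row4 -> MISS (open row4); precharges=2
Acc 7: bank0 row3 -> MISS (open row3); precharges=3
Acc 8: bank0 row1 -> MISS (open row1); precharges=4

Answer: 4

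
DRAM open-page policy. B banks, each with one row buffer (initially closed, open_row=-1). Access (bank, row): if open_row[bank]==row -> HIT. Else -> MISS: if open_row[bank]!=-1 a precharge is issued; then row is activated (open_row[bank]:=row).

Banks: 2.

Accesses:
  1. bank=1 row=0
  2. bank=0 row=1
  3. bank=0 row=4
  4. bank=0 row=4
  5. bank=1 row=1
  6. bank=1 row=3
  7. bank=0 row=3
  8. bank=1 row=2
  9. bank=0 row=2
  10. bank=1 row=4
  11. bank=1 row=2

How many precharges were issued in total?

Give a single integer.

Acc 1: bank1 row0 -> MISS (open row0); precharges=0
Acc 2: bank0 row1 -> MISS (open row1); precharges=0
Acc 3: bank0 row4 -> MISS (open row4); precharges=1
Acc 4: bank0 row4 -> HIT
Acc 5: bank1 row1 -> MISS (open row1); precharges=2
Acc 6: bank1 row3 -> MISS (open row3); precharges=3
Acc 7: bank0 row3 -> MISS (open row3); precharges=4
Acc 8: bank1 row2 -> MISS (open row2); precharges=5
Acc 9: bank0 row2 -> MISS (open row2); precharges=6
Acc 10: bank1 row4 -> MISS (open row4); precharges=7
Acc 11: bank1 row2 -> MISS (open row2); precharges=8

Answer: 8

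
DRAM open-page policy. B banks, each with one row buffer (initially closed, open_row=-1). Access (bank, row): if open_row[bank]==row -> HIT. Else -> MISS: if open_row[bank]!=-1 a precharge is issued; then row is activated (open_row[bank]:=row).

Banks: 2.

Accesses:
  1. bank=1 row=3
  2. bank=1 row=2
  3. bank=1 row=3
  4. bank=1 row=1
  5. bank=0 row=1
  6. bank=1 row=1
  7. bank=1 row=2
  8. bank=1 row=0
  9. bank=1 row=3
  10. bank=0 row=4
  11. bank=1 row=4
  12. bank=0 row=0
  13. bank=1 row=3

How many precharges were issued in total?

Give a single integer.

Acc 1: bank1 row3 -> MISS (open row3); precharges=0
Acc 2: bank1 row2 -> MISS (open row2); precharges=1
Acc 3: bank1 row3 -> MISS (open row3); precharges=2
Acc 4: bank1 row1 -> MISS (open row1); precharges=3
Acc 5: bank0 row1 -> MISS (open row1); precharges=3
Acc 6: bank1 row1 -> HIT
Acc 7: bank1 row2 -> MISS (open row2); precharges=4
Acc 8: bank1 row0 -> MISS (open row0); precharges=5
Acc 9: bank1 row3 -> MISS (open row3); precharges=6
Acc 10: bank0 row4 -> MISS (open row4); precharges=7
Acc 11: bank1 row4 -> MISS (open row4); precharges=8
Acc 12: bank0 row0 -> MISS (open row0); precharges=9
Acc 13: bank1 row3 -> MISS (open row3); precharges=10

Answer: 10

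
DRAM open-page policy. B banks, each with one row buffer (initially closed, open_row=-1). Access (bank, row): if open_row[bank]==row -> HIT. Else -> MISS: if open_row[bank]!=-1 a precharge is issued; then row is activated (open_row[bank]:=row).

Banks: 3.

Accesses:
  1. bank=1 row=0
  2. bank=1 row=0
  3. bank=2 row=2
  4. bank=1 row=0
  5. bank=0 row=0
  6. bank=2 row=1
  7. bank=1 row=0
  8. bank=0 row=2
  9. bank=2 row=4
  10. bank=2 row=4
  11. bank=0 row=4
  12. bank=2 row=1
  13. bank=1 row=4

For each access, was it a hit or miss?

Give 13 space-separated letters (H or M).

Acc 1: bank1 row0 -> MISS (open row0); precharges=0
Acc 2: bank1 row0 -> HIT
Acc 3: bank2 row2 -> MISS (open row2); precharges=0
Acc 4: bank1 row0 -> HIT
Acc 5: bank0 row0 -> MISS (open row0); precharges=0
Acc 6: bank2 row1 -> MISS (open row1); precharges=1
Acc 7: bank1 row0 -> HIT
Acc 8: bank0 row2 -> MISS (open row2); precharges=2
Acc 9: bank2 row4 -> MISS (open row4); precharges=3
Acc 10: bank2 row4 -> HIT
Acc 11: bank0 row4 -> MISS (open row4); precharges=4
Acc 12: bank2 row1 -> MISS (open row1); precharges=5
Acc 13: bank1 row4 -> MISS (open row4); precharges=6

Answer: M H M H M M H M M H M M M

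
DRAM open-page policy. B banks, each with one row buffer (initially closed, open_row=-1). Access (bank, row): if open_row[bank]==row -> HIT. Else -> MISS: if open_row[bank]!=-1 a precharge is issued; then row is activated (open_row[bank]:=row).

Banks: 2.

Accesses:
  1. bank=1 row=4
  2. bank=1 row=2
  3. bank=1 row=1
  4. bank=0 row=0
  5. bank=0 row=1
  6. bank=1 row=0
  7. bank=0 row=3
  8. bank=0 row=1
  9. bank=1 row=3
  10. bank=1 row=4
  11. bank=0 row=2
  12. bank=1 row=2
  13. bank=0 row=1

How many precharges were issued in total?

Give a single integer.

Answer: 11

Derivation:
Acc 1: bank1 row4 -> MISS (open row4); precharges=0
Acc 2: bank1 row2 -> MISS (open row2); precharges=1
Acc 3: bank1 row1 -> MISS (open row1); precharges=2
Acc 4: bank0 row0 -> MISS (open row0); precharges=2
Acc 5: bank0 row1 -> MISS (open row1); precharges=3
Acc 6: bank1 row0 -> MISS (open row0); precharges=4
Acc 7: bank0 row3 -> MISS (open row3); precharges=5
Acc 8: bank0 row1 -> MISS (open row1); precharges=6
Acc 9: bank1 row3 -> MISS (open row3); precharges=7
Acc 10: bank1 row4 -> MISS (open row4); precharges=8
Acc 11: bank0 row2 -> MISS (open row2); precharges=9
Acc 12: bank1 row2 -> MISS (open row2); precharges=10
Acc 13: bank0 row1 -> MISS (open row1); precharges=11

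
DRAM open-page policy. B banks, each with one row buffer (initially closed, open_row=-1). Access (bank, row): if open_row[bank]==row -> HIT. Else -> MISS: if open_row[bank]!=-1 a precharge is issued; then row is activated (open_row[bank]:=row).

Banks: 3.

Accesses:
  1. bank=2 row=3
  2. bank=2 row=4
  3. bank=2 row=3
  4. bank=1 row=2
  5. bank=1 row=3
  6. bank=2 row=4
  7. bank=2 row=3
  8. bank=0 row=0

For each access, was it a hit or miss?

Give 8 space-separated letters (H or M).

Answer: M M M M M M M M

Derivation:
Acc 1: bank2 row3 -> MISS (open row3); precharges=0
Acc 2: bank2 row4 -> MISS (open row4); precharges=1
Acc 3: bank2 row3 -> MISS (open row3); precharges=2
Acc 4: bank1 row2 -> MISS (open row2); precharges=2
Acc 5: bank1 row3 -> MISS (open row3); precharges=3
Acc 6: bank2 row4 -> MISS (open row4); precharges=4
Acc 7: bank2 row3 -> MISS (open row3); precharges=5
Acc 8: bank0 row0 -> MISS (open row0); precharges=5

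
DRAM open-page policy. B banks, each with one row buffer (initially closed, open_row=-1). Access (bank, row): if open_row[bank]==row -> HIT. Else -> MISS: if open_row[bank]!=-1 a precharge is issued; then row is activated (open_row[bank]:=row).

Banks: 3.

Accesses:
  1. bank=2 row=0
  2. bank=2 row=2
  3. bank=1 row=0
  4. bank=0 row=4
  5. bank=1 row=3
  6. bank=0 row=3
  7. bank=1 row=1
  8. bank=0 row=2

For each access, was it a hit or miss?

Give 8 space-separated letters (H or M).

Answer: M M M M M M M M

Derivation:
Acc 1: bank2 row0 -> MISS (open row0); precharges=0
Acc 2: bank2 row2 -> MISS (open row2); precharges=1
Acc 3: bank1 row0 -> MISS (open row0); precharges=1
Acc 4: bank0 row4 -> MISS (open row4); precharges=1
Acc 5: bank1 row3 -> MISS (open row3); precharges=2
Acc 6: bank0 row3 -> MISS (open row3); precharges=3
Acc 7: bank1 row1 -> MISS (open row1); precharges=4
Acc 8: bank0 row2 -> MISS (open row2); precharges=5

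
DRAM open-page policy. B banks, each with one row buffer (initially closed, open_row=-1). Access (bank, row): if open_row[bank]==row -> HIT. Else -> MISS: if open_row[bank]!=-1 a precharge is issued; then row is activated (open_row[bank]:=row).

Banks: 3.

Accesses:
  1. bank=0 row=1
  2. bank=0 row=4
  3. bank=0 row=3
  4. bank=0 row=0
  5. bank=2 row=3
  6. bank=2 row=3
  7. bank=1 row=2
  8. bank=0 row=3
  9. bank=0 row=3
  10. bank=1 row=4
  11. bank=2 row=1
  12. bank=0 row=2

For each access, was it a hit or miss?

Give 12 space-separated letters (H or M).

Acc 1: bank0 row1 -> MISS (open row1); precharges=0
Acc 2: bank0 row4 -> MISS (open row4); precharges=1
Acc 3: bank0 row3 -> MISS (open row3); precharges=2
Acc 4: bank0 row0 -> MISS (open row0); precharges=3
Acc 5: bank2 row3 -> MISS (open row3); precharges=3
Acc 6: bank2 row3 -> HIT
Acc 7: bank1 row2 -> MISS (open row2); precharges=3
Acc 8: bank0 row3 -> MISS (open row3); precharges=4
Acc 9: bank0 row3 -> HIT
Acc 10: bank1 row4 -> MISS (open row4); precharges=5
Acc 11: bank2 row1 -> MISS (open row1); precharges=6
Acc 12: bank0 row2 -> MISS (open row2); precharges=7

Answer: M M M M M H M M H M M M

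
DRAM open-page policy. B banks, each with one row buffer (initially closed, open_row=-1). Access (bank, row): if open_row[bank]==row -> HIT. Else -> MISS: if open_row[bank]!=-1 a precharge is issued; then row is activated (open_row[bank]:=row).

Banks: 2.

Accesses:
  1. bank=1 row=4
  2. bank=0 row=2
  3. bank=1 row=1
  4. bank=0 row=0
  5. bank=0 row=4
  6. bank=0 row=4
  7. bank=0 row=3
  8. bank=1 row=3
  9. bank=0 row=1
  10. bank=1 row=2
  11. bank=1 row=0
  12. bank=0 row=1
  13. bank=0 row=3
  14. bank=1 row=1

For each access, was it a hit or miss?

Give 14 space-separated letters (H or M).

Acc 1: bank1 row4 -> MISS (open row4); precharges=0
Acc 2: bank0 row2 -> MISS (open row2); precharges=0
Acc 3: bank1 row1 -> MISS (open row1); precharges=1
Acc 4: bank0 row0 -> MISS (open row0); precharges=2
Acc 5: bank0 row4 -> MISS (open row4); precharges=3
Acc 6: bank0 row4 -> HIT
Acc 7: bank0 row3 -> MISS (open row3); precharges=4
Acc 8: bank1 row3 -> MISS (open row3); precharges=5
Acc 9: bank0 row1 -> MISS (open row1); precharges=6
Acc 10: bank1 row2 -> MISS (open row2); precharges=7
Acc 11: bank1 row0 -> MISS (open row0); precharges=8
Acc 12: bank0 row1 -> HIT
Acc 13: bank0 row3 -> MISS (open row3); precharges=9
Acc 14: bank1 row1 -> MISS (open row1); precharges=10

Answer: M M M M M H M M M M M H M M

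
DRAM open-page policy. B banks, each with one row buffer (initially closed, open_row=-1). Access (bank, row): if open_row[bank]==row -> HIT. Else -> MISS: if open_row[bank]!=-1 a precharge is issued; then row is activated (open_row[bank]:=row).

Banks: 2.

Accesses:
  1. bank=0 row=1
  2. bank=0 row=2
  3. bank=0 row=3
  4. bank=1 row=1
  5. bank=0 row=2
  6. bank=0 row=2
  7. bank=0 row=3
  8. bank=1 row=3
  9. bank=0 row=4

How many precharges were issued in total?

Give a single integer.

Answer: 6

Derivation:
Acc 1: bank0 row1 -> MISS (open row1); precharges=0
Acc 2: bank0 row2 -> MISS (open row2); precharges=1
Acc 3: bank0 row3 -> MISS (open row3); precharges=2
Acc 4: bank1 row1 -> MISS (open row1); precharges=2
Acc 5: bank0 row2 -> MISS (open row2); precharges=3
Acc 6: bank0 row2 -> HIT
Acc 7: bank0 row3 -> MISS (open row3); precharges=4
Acc 8: bank1 row3 -> MISS (open row3); precharges=5
Acc 9: bank0 row4 -> MISS (open row4); precharges=6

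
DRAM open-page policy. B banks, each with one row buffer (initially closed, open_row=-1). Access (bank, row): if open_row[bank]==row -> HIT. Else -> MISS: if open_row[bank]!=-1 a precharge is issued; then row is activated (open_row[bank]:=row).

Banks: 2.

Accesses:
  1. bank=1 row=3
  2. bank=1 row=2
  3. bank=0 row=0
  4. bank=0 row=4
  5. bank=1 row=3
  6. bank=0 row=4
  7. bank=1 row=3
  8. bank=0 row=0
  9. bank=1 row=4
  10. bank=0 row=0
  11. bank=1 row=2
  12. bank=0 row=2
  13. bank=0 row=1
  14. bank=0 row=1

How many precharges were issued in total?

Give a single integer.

Answer: 8

Derivation:
Acc 1: bank1 row3 -> MISS (open row3); precharges=0
Acc 2: bank1 row2 -> MISS (open row2); precharges=1
Acc 3: bank0 row0 -> MISS (open row0); precharges=1
Acc 4: bank0 row4 -> MISS (open row4); precharges=2
Acc 5: bank1 row3 -> MISS (open row3); precharges=3
Acc 6: bank0 row4 -> HIT
Acc 7: bank1 row3 -> HIT
Acc 8: bank0 row0 -> MISS (open row0); precharges=4
Acc 9: bank1 row4 -> MISS (open row4); precharges=5
Acc 10: bank0 row0 -> HIT
Acc 11: bank1 row2 -> MISS (open row2); precharges=6
Acc 12: bank0 row2 -> MISS (open row2); precharges=7
Acc 13: bank0 row1 -> MISS (open row1); precharges=8
Acc 14: bank0 row1 -> HIT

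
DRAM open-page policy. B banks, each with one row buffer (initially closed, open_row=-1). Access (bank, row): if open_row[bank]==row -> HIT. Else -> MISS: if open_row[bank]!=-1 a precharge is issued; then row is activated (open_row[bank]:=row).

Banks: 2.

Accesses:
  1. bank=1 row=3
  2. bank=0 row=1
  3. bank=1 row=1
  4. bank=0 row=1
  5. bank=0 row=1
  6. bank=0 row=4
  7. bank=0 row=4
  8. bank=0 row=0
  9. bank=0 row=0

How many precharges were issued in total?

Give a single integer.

Acc 1: bank1 row3 -> MISS (open row3); precharges=0
Acc 2: bank0 row1 -> MISS (open row1); precharges=0
Acc 3: bank1 row1 -> MISS (open row1); precharges=1
Acc 4: bank0 row1 -> HIT
Acc 5: bank0 row1 -> HIT
Acc 6: bank0 row4 -> MISS (open row4); precharges=2
Acc 7: bank0 row4 -> HIT
Acc 8: bank0 row0 -> MISS (open row0); precharges=3
Acc 9: bank0 row0 -> HIT

Answer: 3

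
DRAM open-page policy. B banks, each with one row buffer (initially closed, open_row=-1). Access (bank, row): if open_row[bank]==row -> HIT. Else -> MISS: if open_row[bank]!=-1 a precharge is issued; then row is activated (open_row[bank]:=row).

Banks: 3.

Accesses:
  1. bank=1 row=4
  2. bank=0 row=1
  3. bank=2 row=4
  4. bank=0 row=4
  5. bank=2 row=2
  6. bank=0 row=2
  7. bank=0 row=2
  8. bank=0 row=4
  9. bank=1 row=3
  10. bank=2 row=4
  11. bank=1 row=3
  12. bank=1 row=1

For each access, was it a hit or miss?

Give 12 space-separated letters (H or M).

Acc 1: bank1 row4 -> MISS (open row4); precharges=0
Acc 2: bank0 row1 -> MISS (open row1); precharges=0
Acc 3: bank2 row4 -> MISS (open row4); precharges=0
Acc 4: bank0 row4 -> MISS (open row4); precharges=1
Acc 5: bank2 row2 -> MISS (open row2); precharges=2
Acc 6: bank0 row2 -> MISS (open row2); precharges=3
Acc 7: bank0 row2 -> HIT
Acc 8: bank0 row4 -> MISS (open row4); precharges=4
Acc 9: bank1 row3 -> MISS (open row3); precharges=5
Acc 10: bank2 row4 -> MISS (open row4); precharges=6
Acc 11: bank1 row3 -> HIT
Acc 12: bank1 row1 -> MISS (open row1); precharges=7

Answer: M M M M M M H M M M H M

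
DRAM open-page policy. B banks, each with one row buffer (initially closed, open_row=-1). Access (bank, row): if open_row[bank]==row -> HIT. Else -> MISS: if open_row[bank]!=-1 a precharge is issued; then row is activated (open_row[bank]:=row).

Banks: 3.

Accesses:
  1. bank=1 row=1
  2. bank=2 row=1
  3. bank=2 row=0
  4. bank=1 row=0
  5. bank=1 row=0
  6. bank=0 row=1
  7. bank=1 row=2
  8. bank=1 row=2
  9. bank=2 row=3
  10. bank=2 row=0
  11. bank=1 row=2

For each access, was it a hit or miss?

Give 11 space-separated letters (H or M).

Answer: M M M M H M M H M M H

Derivation:
Acc 1: bank1 row1 -> MISS (open row1); precharges=0
Acc 2: bank2 row1 -> MISS (open row1); precharges=0
Acc 3: bank2 row0 -> MISS (open row0); precharges=1
Acc 4: bank1 row0 -> MISS (open row0); precharges=2
Acc 5: bank1 row0 -> HIT
Acc 6: bank0 row1 -> MISS (open row1); precharges=2
Acc 7: bank1 row2 -> MISS (open row2); precharges=3
Acc 8: bank1 row2 -> HIT
Acc 9: bank2 row3 -> MISS (open row3); precharges=4
Acc 10: bank2 row0 -> MISS (open row0); precharges=5
Acc 11: bank1 row2 -> HIT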